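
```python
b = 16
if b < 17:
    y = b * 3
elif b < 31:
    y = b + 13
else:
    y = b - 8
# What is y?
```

Trace:
`b = 16` → b = 16
`if b < 17: ...` → b < 17 is True → y = 48
So y = 48

Answer: 48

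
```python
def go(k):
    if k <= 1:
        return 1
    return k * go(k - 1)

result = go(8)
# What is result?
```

go(8) = 8 * 7 * 6 * 5 * 4 * 3 * 2 * 1 = 40320

Answer: 40320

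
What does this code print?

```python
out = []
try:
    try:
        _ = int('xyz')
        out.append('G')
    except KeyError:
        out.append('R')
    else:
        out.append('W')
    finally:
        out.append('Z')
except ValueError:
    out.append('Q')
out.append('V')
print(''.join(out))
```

Execution trace: 'Z' (finally) → 'Q' (outer except ValueError) → 'V' (after the try/except). Output: ZQV

Answer: ZQV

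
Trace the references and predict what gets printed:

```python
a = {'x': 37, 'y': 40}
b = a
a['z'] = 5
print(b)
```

Key concept: dict aliasing.
Step by step:
`a = {'x': 37, 'y': 40}` → a = {'x': 37, 'y': 40}
`b = a` → b = {'x': 37, 'y': 40} (same object as a)
`a['z'] = 5` → a = {'x': 37, 'y': 40, 'z': 5} (same object as b); b = {'x': 37, 'y': 40, 'z': 5} (same object as a)
`print(b)` → prints {'x': 37, 'y': 40, 'z': 5}

Answer: {'x': 37, 'y': 40, 'z': 5}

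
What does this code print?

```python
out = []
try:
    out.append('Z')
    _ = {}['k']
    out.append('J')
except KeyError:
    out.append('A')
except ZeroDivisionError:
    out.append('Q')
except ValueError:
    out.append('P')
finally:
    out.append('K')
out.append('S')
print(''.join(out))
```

Execution trace: 'Z' (try body) → 'A' (except KeyError) → 'K' (finally) → 'S' (after the try/except). Output: ZAKS

Answer: ZAKS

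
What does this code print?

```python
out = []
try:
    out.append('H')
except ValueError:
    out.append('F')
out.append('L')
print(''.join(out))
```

Execution trace: 'H' (try body, no exception) → 'L' (after the try/except). Output: HL

Answer: HL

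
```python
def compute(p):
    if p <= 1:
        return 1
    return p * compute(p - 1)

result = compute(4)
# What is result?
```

compute(4) = 4 * 3 * 2 * 1 = 24

Answer: 24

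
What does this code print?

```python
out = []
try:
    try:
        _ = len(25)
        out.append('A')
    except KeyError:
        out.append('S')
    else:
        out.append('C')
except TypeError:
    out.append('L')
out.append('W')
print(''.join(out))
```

Execution trace: 'L' (outer except TypeError) → 'W' (after the try/except). Output: LW

Answer: LW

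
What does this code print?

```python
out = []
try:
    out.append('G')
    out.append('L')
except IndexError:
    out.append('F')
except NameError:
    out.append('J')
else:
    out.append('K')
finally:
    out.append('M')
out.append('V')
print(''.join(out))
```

Execution trace: 'G' (try body) → 'L' (try body, no exception) → 'K' (else) → 'M' (finally) → 'V' (after the try/except). Output: GLKMV

Answer: GLKMV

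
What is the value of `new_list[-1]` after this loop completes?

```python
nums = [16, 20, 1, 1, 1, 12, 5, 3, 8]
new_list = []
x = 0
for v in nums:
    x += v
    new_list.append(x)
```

Cumulative sum ends at 67
`new_list` takes the values: [] → [16] → [16, 36] → [16, 36, 37] → [16, 36, 37, 38] → [16, 36, 37, 38, 39] → [16, 36, 37, 38, 39, 51] → [16, 36, 37, 38, 39, 51, 56] → [16, 36, 37, 38, 39, 51, 56, 59] → [16, 36, 37, 38, 39, 51, 56, 59, 67]
So `new_list[-1]` = 67

Answer: 67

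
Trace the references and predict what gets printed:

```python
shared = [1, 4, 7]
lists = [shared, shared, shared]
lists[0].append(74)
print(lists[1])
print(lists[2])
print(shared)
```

Key concept: list of same reference.
Step by step:
`shared = [1, 4, 7]` → shared = [1, 4, 7]
`lists = [shared, shared, shared]` → lists = [[1, 4, 7], [1, 4, 7], [1, 4, 7]]
`lists[0].append(74)` → shared = [1, 4, 7, 74]; lists = [[1, 4, 7, 74], [1, 4, 7, 74], [1, 4, 7, 74]]
`print(lists[1])` → prints [1, 4, 7, 74]
`print(lists[2])` → prints [1, 4, 7, 74]
`print(shared)` → prints [1, 4, 7, 74]

Answer:
[1, 4, 7, 74]
[1, 4, 7, 74]
[1, 4, 7, 74]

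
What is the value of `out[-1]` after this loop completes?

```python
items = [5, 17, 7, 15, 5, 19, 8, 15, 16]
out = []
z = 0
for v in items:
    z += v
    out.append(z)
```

Cumulative sum ends at 107
`out` takes the values: [] → [5] → [5, 22] → [5, 22, 29] → [5, 22, 29, 44] → [5, 22, 29, 44, 49] → [5, 22, 29, 44, 49, 68] → [5, 22, 29, 44, 49, 68, 76] → [5, 22, 29, 44, 49, 68, 76, 91] → [5, 22, 29, 44, 49, 68, 76, 91, 107]
So `out[-1]` = 107

Answer: 107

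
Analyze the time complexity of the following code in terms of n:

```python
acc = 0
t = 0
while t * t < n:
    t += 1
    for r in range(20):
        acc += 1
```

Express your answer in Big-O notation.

Each loop level contributes: √n × 1. Multiplying the contributions gives O(√n).

Answer: O(√n)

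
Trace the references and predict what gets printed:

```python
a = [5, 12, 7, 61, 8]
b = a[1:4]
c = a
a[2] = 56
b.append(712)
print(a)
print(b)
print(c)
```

Key concept: slice vs alias.
Step by step:
`a = [5, 12, 7, 61, 8]` → a = [5, 12, 7, 61, 8]
`b = a[1:4]` → b = [12, 7, 61]
`c = a` → c = [5, 12, 7, 61, 8] (same object as a)
`a[2] = 56` → a = [5, 12, 56, 61, 8] (same object as c); c = [5, 12, 56, 61, 8] (same object as a)
`b.append(712)` → b = [12, 7, 61, 712]
`print(a)` → prints [5, 12, 56, 61, 8]
`print(b)` → prints [12, 7, 61, 712]
`print(c)` → prints [5, 12, 56, 61, 8]

Answer:
[5, 12, 56, 61, 8]
[12, 7, 61, 712]
[5, 12, 56, 61, 8]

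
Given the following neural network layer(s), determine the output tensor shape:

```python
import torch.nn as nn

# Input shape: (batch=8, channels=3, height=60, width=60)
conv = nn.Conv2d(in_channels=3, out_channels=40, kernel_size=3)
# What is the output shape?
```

Input: (8, 3, 60, 60) -> Output: (8, 40, 58, 58)

Answer: (8, 40, 58, 58)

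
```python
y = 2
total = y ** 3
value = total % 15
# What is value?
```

Trace:
`y = 2` → y = 2
`total = y ** 3` → total = 8
`value = total % 15` → value = 8
So value = 8

Answer: 8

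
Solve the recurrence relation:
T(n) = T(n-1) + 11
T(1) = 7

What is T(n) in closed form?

Unrolling: T(n) = T(1) + 11·(n-1) = 7 + 11(n-1) = 11n - 4.

Answer: T(n) = 11n - 4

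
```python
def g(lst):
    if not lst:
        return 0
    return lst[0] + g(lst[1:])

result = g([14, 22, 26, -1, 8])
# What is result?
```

14 + 22 + 26 + (-1) + 8 + 0 = 69

Answer: 69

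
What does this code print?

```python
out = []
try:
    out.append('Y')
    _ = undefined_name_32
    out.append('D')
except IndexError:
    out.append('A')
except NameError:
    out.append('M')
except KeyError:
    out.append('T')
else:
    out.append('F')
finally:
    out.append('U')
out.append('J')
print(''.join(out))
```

Execution trace: 'Y' (try body) → 'M' (except NameError) → 'U' (finally) → 'J' (after the try/except). Output: YMUJ

Answer: YMUJ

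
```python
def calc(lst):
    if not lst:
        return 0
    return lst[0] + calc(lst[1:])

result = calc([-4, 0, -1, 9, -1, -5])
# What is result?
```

(-4) + 0 + (-1) + 9 + (-1) + (-5) + 0 = -2

Answer: -2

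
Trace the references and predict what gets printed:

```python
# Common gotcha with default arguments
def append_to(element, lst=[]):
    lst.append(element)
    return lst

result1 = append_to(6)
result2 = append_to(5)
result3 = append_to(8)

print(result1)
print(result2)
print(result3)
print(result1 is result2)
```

Key concept: mutable default argument gotcha.
Step by step:
`result1 = append_to(6)` → result1 = [6]
`result2 = append_to(5)` → result1 = [6, 5] (same object as result2); result2 = [6, 5] (same object as result1)
`result3 = append_to(8)` → result1 = [6, 5, 8] (same object as result2, result3); result2 = [6, 5, 8] (same object as result1, result3); result3 = [6, 5, 8] (same object as result1, result2)
`print(result1)` → prints [6, 5, 8]
`print(result2)` → prints [6, 5, 8]
`print(result3)` → prints [6, 5, 8]
`print(result1 is result2)` → prints True

Answer:
[6, 5, 8]
[6, 5, 8]
[6, 5, 8]
True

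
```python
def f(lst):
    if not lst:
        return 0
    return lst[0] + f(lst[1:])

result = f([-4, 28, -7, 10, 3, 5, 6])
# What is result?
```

(-4) + 28 + (-7) + 10 + 3 + 5 + 6 + 0 = 41

Answer: 41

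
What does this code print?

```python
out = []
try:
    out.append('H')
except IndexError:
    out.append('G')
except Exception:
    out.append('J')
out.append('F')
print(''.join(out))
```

Execution trace: 'H' (try body, no exception) → 'F' (after the try/except). Output: HF

Answer: HF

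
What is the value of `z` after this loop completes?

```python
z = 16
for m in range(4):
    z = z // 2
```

Halve 4 times: 16 // 2^4 = 1
`z` takes the values: 16 → 8 → 4 → 2 → 1

Answer: 1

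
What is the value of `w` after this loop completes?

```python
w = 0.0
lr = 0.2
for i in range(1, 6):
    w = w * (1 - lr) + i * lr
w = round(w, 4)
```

Moving average with lr=0.2
`w` takes the values: 0.0 → 0.2 → 0.56 → 1.048 → 1.6384 → 2.31072 → 2.3107

Answer: 2.3107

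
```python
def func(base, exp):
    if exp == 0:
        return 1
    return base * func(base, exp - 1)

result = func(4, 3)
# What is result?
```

func(4, 3) = 4 * 4 * 4 = 64

Answer: 64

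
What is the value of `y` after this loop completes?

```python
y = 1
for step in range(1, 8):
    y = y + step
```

Start at 1, add 1 through 7
`y` takes the values: 1 → 2 → 4 → 7 → 11 → 16 → 22 → 29

Answer: 29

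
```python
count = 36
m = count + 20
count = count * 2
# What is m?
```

Trace:
`count = 36` → count = 36
`m = count + 20` → m = 56
`count = count * 2` → count = 72
So m = 56

Answer: 56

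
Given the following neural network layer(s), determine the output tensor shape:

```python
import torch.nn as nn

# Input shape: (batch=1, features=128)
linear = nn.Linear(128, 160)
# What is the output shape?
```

Input: (1, 128) -> Output: (1, 160)

Answer: (1, 160)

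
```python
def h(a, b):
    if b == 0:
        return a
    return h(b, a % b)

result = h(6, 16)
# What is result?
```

h(6, 16) -> h(16, 6) -> h(6, 4) -> h(4, 2) -> h(2, 0) -> 2

Answer: 2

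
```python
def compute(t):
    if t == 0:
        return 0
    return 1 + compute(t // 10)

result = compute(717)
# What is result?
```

Count of digits of 717: 3

Answer: 3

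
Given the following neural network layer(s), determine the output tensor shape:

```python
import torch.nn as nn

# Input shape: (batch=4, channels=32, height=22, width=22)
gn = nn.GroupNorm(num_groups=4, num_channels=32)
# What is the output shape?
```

Input: (4, 32, 22, 22) -> Output: (4, 32, 22, 22)

Answer: (4, 32, 22, 22)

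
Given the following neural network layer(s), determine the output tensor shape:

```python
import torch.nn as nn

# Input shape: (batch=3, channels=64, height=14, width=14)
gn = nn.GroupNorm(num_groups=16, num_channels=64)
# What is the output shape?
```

Input: (3, 64, 14, 14) -> Output: (3, 64, 14, 14)

Answer: (3, 64, 14, 14)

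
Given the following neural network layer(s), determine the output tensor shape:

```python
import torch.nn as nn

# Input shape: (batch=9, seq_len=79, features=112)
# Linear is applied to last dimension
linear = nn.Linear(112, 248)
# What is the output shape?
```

Input: (9, 79, 112) -> Output: (9, 79, 248)

Answer: (9, 79, 248)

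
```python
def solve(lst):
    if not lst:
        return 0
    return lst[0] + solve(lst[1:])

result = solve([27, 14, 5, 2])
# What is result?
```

27 + 14 + 5 + 2 + 0 = 48

Answer: 48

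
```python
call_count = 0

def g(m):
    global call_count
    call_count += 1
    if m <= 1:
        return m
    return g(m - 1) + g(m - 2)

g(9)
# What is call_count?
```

Calls(m) = 1 + Calls(m-1) + Calls(m-2); Calls(0)=Calls(1)=1. For m=9 this gives 109.

Answer: 109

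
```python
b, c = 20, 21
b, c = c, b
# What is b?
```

Trace:
`b, c = 20, 21` → b = 20; c = 21
`b, c = c, b` → b = 21; c = 20
So b = 21

Answer: 21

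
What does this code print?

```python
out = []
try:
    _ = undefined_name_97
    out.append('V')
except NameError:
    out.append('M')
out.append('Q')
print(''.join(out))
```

Execution trace: 'M' (except NameError) → 'Q' (after the try/except). Output: MQ

Answer: MQ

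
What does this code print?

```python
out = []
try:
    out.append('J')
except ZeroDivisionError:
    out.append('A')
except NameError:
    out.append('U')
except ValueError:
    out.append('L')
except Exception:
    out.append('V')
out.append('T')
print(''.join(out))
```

Execution trace: 'J' (try body, no exception) → 'T' (after the try/except). Output: JT

Answer: JT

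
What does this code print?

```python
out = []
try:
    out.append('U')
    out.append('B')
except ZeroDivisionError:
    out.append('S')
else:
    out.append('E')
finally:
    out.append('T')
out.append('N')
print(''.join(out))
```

Execution trace: 'U' (try body) → 'B' (try body, no exception) → 'E' (else) → 'T' (finally) → 'N' (after the try/except). Output: UBETN

Answer: UBETN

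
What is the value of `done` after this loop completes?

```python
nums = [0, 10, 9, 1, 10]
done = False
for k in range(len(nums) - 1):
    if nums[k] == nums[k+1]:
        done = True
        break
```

Check consecutive duplicates in [0, 10, 9, 1, 10]
`done` takes the values: False

Answer: False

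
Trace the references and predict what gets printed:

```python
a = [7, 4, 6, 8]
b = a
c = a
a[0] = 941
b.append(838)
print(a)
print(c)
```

Key concept: multiple aliases.
Step by step:
`a = [7, 4, 6, 8]` → a = [7, 4, 6, 8]
`b = a` → b = [7, 4, 6, 8] (same object as a)
`c = a` → c = [7, 4, 6, 8] (same object as a, b)
`a[0] = 941` → a = [941, 4, 6, 8] (same object as b, c); b = [941, 4, 6, 8] (same object as a, c); c = [941, 4, 6, 8] (same object as a, b)
`b.append(838)` → a = [941, 4, 6, 8, 838] (same object as b, c); b = [941, 4, 6, 8, 838] (same object as a, c); c = [941, 4, 6, 8, 838] (same object as a, b)
`print(a)` → prints [941, 4, 6, 8, 838]
`print(c)` → prints [941, 4, 6, 8, 838]

Answer:
[941, 4, 6, 8, 838]
[941, 4, 6, 8, 838]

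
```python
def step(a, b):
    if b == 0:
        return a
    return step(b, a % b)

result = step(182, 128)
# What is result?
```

step(182, 128) -> step(128, 54) -> step(54, 20) -> step(20, 14) -> step(14, 6) -> step(6, 2) -> step(2, 0) -> 2

Answer: 2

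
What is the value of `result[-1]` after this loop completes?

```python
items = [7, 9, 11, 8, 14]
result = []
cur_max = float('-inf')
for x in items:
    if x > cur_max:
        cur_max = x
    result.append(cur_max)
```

Running max ends at 14
`result` takes the values: [] → [7] → [7, 9] → [7, 9, 11] → [7, 9, 11, 11] → [7, 9, 11, 11, 14]
So `result[-1]` = 14

Answer: 14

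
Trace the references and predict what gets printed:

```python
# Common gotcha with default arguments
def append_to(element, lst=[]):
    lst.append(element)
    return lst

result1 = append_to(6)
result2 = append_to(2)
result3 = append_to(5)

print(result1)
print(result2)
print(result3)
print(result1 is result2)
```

Key concept: mutable default argument gotcha.
Step by step:
`result1 = append_to(6)` → result1 = [6]
`result2 = append_to(2)` → result1 = [6, 2] (same object as result2); result2 = [6, 2] (same object as result1)
`result3 = append_to(5)` → result1 = [6, 2, 5] (same object as result2, result3); result2 = [6, 2, 5] (same object as result1, result3); result3 = [6, 2, 5] (same object as result1, result2)
`print(result1)` → prints [6, 2, 5]
`print(result2)` → prints [6, 2, 5]
`print(result3)` → prints [6, 2, 5]
`print(result1 is result2)` → prints True

Answer:
[6, 2, 5]
[6, 2, 5]
[6, 2, 5]
True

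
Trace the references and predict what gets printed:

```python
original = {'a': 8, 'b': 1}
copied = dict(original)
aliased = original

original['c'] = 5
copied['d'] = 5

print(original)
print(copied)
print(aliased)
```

Key concept: dict() creates copy, assignment creates alias.
Step by step:
`original = {'a': 8, 'b': 1}` → original = {'a': 8, 'b': 1}
`copied = dict(original)` → copied = {'a': 8, 'b': 1}
`aliased = original` → aliased = {'a': 8, 'b': 1} (same object as original)
`original['c'] = 5` → original = {'a': 8, 'b': 1, 'c': 5} (same object as aliased); aliased = {'a': 8, 'b': 1, 'c': 5} (same object as original)
`copied['d'] = 5` → copied = {'a': 8, 'b': 1, 'd': 5}
`print(original)` → prints {'a': 8, 'b': 1, 'c': 5}
`print(copied)` → prints {'a': 8, 'b': 1, 'd': 5}
`print(aliased)` → prints {'a': 8, 'b': 1, 'c': 5}

Answer:
{'a': 8, 'b': 1, 'c': 5}
{'a': 8, 'b': 1, 'd': 5}
{'a': 8, 'b': 1, 'c': 5}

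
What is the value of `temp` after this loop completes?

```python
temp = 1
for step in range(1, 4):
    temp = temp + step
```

Start at 1, add 1 through 3
`temp` takes the values: 1 → 2 → 4 → 7

Answer: 7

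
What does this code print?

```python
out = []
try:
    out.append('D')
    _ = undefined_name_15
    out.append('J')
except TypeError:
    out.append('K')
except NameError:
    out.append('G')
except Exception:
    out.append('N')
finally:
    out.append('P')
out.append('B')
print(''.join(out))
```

Execution trace: 'D' (try body) → 'G' (except NameError) → 'P' (finally) → 'B' (after the try/except). Output: DGPB

Answer: DGPB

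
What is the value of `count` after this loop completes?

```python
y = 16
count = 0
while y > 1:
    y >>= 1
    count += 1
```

Count right shifts until 1
`count` takes the values: 0 → 1 → 2 → 3 → 4

Answer: 4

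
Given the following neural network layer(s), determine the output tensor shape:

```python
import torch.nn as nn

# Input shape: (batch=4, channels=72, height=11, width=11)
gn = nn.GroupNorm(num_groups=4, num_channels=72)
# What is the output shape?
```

Input: (4, 72, 11, 11) -> Output: (4, 72, 11, 11)

Answer: (4, 72, 11, 11)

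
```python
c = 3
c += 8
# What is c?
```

Trace:
`c = 3` → c = 3
`c += 8` → c = 11
So c = 11

Answer: 11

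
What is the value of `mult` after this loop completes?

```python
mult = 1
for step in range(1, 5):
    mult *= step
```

4! = 24
`mult` takes the values: 1 → 2 → 6 → 24

Answer: 24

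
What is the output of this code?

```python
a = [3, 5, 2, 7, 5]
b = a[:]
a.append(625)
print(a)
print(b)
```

Key concept: slice [:] creates copy.
Step by step:
`a = [3, 5, 2, 7, 5]` → a = [3, 5, 2, 7, 5]
`b = a[:]` → b = [3, 5, 2, 7, 5]
`a.append(625)` → a = [3, 5, 2, 7, 5, 625]
`print(a)` → prints [3, 5, 2, 7, 5, 625]
`print(b)` → prints [3, 5, 2, 7, 5]

Answer:
[3, 5, 2, 7, 5, 625]
[3, 5, 2, 7, 5]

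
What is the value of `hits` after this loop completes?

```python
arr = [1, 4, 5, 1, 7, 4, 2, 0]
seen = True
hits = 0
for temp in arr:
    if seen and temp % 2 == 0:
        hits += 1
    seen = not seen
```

Count even values at even positions
`hits` takes the values: 0 → 1

Answer: 1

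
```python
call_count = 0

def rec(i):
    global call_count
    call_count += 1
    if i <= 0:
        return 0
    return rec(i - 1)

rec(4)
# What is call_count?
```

Linear recursion stepping by 1: 5 calls from i=4 down to ≤0.

Answer: 5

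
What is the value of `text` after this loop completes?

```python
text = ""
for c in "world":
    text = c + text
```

Reverse 'world'
`text` takes the values: "" → "w" → "ow" → "row" → "lrow" → "dlrow"

Answer: "dlrow"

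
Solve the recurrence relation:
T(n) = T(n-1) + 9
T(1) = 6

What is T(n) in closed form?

Unrolling: T(n) = T(1) + 9·(n-1) = 6 + 9(n-1) = 9n - 3.

Answer: T(n) = 9n - 3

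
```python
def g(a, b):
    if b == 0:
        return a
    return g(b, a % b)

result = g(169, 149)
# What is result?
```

g(169, 149) -> g(149, 20) -> g(20, 9) -> g(9, 2) -> g(2, 1) -> g(1, 0) -> 1

Answer: 1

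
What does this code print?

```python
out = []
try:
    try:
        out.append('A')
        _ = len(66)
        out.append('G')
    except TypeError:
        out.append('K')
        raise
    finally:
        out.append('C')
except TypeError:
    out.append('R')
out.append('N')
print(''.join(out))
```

Execution trace: 'A' (inner try body) → 'K' (inner except TypeError) → 'C' (inner finally) → 'R' (outer except TypeError) → 'N' (after the try/except). Output: AKCRN

Answer: AKCRN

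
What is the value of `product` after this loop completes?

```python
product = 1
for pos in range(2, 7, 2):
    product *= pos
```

Product of even numbers 2 to 6
`product` takes the values: 1 → 2 → 8 → 48

Answer: 48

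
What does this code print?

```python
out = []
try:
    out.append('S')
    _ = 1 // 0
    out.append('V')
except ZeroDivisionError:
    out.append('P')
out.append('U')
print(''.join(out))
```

Execution trace: 'S' (try body) → 'P' (except ZeroDivisionError) → 'U' (after the try/except). Output: SPU

Answer: SPU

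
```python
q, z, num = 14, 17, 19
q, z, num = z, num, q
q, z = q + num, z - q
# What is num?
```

Trace:
`q, z, num = 14, 17, 19` → q = 14; z = 17; num = 19
`q, z, num = z, num, q` → q = 17; z = 19; num = 14
`q, z = q + num, z - q` → q = 31; z = 2
So num = 14

Answer: 14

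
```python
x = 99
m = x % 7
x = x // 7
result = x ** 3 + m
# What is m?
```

Trace:
`x = 99` → x = 99
`m = x % 7` → m = 1
`x = x // 7` → x = 14
`result = x ** 3 + m` → result = 2745
So m = 1

Answer: 1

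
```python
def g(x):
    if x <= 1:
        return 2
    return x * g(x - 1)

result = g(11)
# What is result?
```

g(11) = 11 * 10 * 9 * 8 * 7 * 6 * 5 * 4 * 3 * 2 * 2 = 79833600

Answer: 79833600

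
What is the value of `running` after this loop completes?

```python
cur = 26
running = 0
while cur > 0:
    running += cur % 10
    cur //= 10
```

Sum digits of 26
`running` takes the values: 0 → 6 → 8

Answer: 8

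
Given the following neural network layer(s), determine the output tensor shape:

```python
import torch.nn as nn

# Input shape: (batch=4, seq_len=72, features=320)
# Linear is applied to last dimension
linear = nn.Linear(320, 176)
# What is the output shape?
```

Input: (4, 72, 320) -> Output: (4, 72, 176)

Answer: (4, 72, 176)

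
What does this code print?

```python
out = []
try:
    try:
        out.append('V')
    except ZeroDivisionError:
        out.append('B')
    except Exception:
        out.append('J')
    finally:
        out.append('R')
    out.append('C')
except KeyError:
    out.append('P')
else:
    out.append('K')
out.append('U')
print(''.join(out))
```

Execution trace: 'V' (inner try body, no exception) → 'R' (inner finally) → 'C' (try body, no exception) → 'K' (else) → 'U' (after the try/except). Output: VRCKU

Answer: VRCKU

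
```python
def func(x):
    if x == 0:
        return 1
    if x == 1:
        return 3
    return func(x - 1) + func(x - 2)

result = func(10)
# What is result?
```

Build up from base cases: func(0)=1, func(1)=3, func(2)=4, func(3)=7, func(4)=11, func(5)=18, func(6)=29, ..., func(10)=199

Answer: 199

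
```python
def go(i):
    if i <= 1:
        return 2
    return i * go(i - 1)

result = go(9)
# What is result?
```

go(9) = 9 * 8 * 7 * 6 * 5 * 4 * 3 * 2 * 2 = 725760

Answer: 725760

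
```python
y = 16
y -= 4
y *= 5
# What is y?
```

Trace:
`y = 16` → y = 16
`y -= 4` → y = 12
`y *= 5` → y = 60
So y = 60

Answer: 60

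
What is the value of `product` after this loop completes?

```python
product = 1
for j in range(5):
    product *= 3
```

3^5 = 243
`product` takes the values: 1 → 3 → 9 → 27 → 81 → 243

Answer: 243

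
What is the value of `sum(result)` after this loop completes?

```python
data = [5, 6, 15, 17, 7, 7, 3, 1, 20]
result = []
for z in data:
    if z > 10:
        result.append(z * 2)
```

Sum of doubled values > 10
`result` takes the values: [] → [30] → [30, 34] → [30, 34, 40]
So `sum(result)` = 104

Answer: 104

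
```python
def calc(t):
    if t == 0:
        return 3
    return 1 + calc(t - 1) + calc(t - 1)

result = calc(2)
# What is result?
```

calc(t) = 1 + 2·calc(t-1), calc(0)=3. Closed form: (3+1)·2^2 - 1 = 15.

Answer: 15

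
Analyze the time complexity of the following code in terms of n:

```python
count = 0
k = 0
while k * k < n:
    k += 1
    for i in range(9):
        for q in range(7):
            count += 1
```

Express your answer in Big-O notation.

Each loop level contributes: √n × 1 × 1. Multiplying the contributions gives O(√n).

Answer: O(√n)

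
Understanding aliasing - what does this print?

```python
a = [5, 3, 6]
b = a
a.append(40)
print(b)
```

Key concept: basic list aliasing.
Step by step:
`a = [5, 3, 6]` → a = [5, 3, 6]
`b = a` → b = [5, 3, 6] (same object as a)
`a.append(40)` → a = [5, 3, 6, 40] (same object as b); b = [5, 3, 6, 40] (same object as a)
`print(b)` → prints [5, 3, 6, 40]

Answer: [5, 3, 6, 40]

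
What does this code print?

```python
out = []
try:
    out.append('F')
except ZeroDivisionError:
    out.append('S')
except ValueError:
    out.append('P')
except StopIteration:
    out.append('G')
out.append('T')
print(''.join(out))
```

Execution trace: 'F' (try body, no exception) → 'T' (after the try/except). Output: FT

Answer: FT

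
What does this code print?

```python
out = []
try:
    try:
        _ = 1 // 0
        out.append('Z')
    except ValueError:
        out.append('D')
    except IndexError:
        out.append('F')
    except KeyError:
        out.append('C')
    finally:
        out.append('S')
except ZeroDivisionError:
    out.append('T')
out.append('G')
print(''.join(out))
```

Execution trace: 'S' (finally) → 'T' (outer except ZeroDivisionError) → 'G' (after the try/except). Output: STG

Answer: STG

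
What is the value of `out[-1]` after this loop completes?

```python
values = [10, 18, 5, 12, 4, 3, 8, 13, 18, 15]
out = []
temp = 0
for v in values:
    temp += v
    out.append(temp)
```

Cumulative sum ends at 106
`out` takes the values: [] → [10] → [10, 28] → [10, 28, 33] → [10, 28, 33, 45] → [10, 28, 33, 45, 49] → [10, 28, 33, 45, 49, 52] → [10, 28, 33, 45, 49, 52, 60] → [10, 28, 33, 45, 49, 52, 60, 73] → [10, 28, 33, 45, 49, 52, 60, 73, 91] → [10, 28, 33, 45, 49, 52, 60, 73, 91, 106]
So `out[-1]` = 106

Answer: 106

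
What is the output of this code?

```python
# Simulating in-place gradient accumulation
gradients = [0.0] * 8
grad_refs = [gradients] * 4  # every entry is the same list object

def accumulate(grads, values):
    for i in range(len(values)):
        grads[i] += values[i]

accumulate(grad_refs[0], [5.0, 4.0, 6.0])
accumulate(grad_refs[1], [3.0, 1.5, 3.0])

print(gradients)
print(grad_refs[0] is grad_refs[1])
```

Key concept: gradient accumulation aliasing.
Step by step:
`gradients = [0.0] * 8` → gradients = [0.0, 0.0, 0.0, 0.0, 0.0, 0.0, 0.0, 0.0]
`grad_refs = [gradients] * 4` → grad_refs = [[0.0, 0.0, 0.0, 0.0, 0.0, 0.0, 0.0, 0.0], [0.0, 0.0, 0.0, 0.0, 0.0, 0.0, 0.0, 0.0], [0.0, 0.0, 0.0, 0.0, 0.0, 0.0, 0.0, 0.0], [0.0, 0.0, 0.0, 0.0, 0.0, 0.0, 0.0, 0.0]]
`accumulate(grad_refs[0], [5.0, 4.0, 6.0])` → gradients = [5.0, 4.0, 6.0, 0.0, 0.0, 0.0, 0.0, 0.0]; grad_refs = [[5.0, 4.0, 6.0, 0.0, 0.0, 0.0, 0.0, 0.0], [5.0, 4.0, 6.0, 0.0, 0.0, 0.0, 0.0, 0.0], [5.0, 4.0, 6.0, 0.0, 0.0, 0.0, 0.0, 0.0], [5.0, 4.0, 6.0, 0.0, 0.0, 0.0, 0.0, 0.0]]
`accumulate(grad_refs[1], [3.0, 1.5, 3.0])` → gradients = [8.0, 5.5, 9.0, 0.0, 0.0, 0.0, 0.0, 0.0]; grad_refs = [[8.0, 5.5, 9.0, 0.0, 0.0, 0.0, 0.0, 0.0], [8.0, 5.5, 9.0, 0.0, 0.0, 0.0, 0.0, 0.0], [8.0, 5.5, 9.0, 0.0, 0.0, 0.0, 0.0, 0.0], [8.0, 5.5, 9.0, 0.0, 0.0, 0.0, 0.0, 0.0]]
`print(gradients)` → prints [8.0, 5.5, 9.0, 0.0, 0.0, 0.0, 0.0, 0.0]
`print(grad_refs[0] is grad_refs[1])` → prints True

Answer:
[8.0, 5.5, 9.0, 0.0, 0.0, 0.0, 0.0, 0.0]
True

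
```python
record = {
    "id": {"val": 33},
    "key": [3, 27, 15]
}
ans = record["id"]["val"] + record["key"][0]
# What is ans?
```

Trace:
`record = { ...` → record = {'id': {'val': 33}, 'key': [3, 27, 15]}
`ans = record["id"]["val"] + record["key"][0]` → ans = 36
So ans = 36

Answer: 36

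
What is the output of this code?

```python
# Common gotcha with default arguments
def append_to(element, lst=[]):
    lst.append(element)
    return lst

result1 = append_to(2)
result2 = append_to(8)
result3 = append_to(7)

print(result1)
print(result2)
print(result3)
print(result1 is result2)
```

Key concept: mutable default argument gotcha.
Step by step:
`result1 = append_to(2)` → result1 = [2]
`result2 = append_to(8)` → result1 = [2, 8] (same object as result2); result2 = [2, 8] (same object as result1)
`result3 = append_to(7)` → result1 = [2, 8, 7] (same object as result2, result3); result2 = [2, 8, 7] (same object as result1, result3); result3 = [2, 8, 7] (same object as result1, result2)
`print(result1)` → prints [2, 8, 7]
`print(result2)` → prints [2, 8, 7]
`print(result3)` → prints [2, 8, 7]
`print(result1 is result2)` → prints True

Answer:
[2, 8, 7]
[2, 8, 7]
[2, 8, 7]
True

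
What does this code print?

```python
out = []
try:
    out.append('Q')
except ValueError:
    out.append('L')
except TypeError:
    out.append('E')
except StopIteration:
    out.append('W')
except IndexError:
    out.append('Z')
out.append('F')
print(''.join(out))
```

Execution trace: 'Q' (try body, no exception) → 'F' (after the try/except). Output: QF

Answer: QF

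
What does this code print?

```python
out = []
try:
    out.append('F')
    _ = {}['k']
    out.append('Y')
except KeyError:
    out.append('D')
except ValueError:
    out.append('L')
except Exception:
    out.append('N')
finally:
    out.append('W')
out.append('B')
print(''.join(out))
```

Execution trace: 'F' (try body) → 'D' (except KeyError) → 'W' (finally) → 'B' (after the try/except). Output: FDWB

Answer: FDWB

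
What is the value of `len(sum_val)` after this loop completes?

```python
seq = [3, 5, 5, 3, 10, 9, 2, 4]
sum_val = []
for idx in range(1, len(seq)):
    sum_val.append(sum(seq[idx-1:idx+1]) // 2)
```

Number of 2-element averages
`sum_val` takes the values: [] → [4] → [4, 5] → [4, 5, 4] → [4, 5, 4, 6] → [4, 5, 4, 6, 9] → [4, 5, 4, 6, 9, 5] → [4, 5, 4, 6, 9, 5, 3]
So `len(sum_val)` = 7

Answer: 7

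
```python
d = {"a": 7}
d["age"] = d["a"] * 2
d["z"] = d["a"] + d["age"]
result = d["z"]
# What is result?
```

Trace:
`d = {"a": 7}` → d = {'a': 7}
`d["age"] = d["a"] * 2` → d = {'a': 7, 'age': 14}
`d["z"] = d["a"] + d["age"]` → d = {'a': 7, 'age': 14, 'z': 21}
`result = d["z"]` → result = 21
So result = 21

Answer: 21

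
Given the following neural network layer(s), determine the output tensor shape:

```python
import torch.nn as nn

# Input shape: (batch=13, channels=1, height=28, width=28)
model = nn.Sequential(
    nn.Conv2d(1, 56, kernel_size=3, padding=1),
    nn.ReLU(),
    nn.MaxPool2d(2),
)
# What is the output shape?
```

Input: (13, 1, 28, 28) -> after Conv2d: (13, 56, 28, 28) -> after ReLU: (13, 56, 28, 28) -> Output: (13, 56, 14, 14)

Answer: (13, 56, 14, 14)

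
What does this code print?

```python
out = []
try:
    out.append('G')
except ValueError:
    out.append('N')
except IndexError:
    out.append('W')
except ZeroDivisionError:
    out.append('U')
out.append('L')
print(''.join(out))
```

Execution trace: 'G' (try body, no exception) → 'L' (after the try/except). Output: GL

Answer: GL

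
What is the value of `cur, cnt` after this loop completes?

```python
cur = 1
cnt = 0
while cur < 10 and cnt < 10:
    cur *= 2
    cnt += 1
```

Double until >= 10 or 10 iterations
`cur, cnt` takes the values: (1, 0) → (2, 0) → (2, 1) → (4, 1) → (4, 2) → (8, 2) → (8, 3) → (16, 3) → (16, 4)

Answer: 16, 4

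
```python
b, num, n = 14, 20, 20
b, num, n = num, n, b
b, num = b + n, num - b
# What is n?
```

Trace:
`b, num, n = 14, 20, 20` → b = 14; num = 20; n = 20
`b, num, n = num, n, b` → b = 20; num = 20; n = 14
`b, num = b + n, num - b` → b = 34; num = 0
So n = 14

Answer: 14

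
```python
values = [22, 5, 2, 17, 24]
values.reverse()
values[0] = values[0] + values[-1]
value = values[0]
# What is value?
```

Trace:
`values = [22, 5, 2, 17, 24]` → values = [22, 5, 2, 17, 24]
`values.reverse()` → values = [24, 17, 2, 5, 22]
`values[0] = values[0] + values[-1]` → values = [46, 17, 2, 5, 22]
`value = values[0]` → value = 46
So value = 46

Answer: 46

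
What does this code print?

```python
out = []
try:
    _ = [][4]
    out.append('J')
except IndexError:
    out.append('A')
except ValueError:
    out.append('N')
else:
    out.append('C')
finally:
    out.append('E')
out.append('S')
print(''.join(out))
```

Execution trace: 'A' (except IndexError) → 'E' (finally) → 'S' (after the try/except). Output: AES

Answer: AES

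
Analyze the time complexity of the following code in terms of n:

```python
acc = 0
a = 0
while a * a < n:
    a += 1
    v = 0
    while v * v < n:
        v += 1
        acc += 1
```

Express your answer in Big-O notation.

Each loop level contributes: √n × √n. Multiplying the contributions gives O(n).

Answer: O(n)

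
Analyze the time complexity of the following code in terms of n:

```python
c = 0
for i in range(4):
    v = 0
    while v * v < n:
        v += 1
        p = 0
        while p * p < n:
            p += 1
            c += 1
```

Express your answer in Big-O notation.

Each loop level contributes: 1 × √n × √n. Multiplying the contributions gives O(n).

Answer: O(n)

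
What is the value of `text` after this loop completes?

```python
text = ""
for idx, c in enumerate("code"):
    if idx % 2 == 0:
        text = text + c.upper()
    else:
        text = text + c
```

Uppercase even positions in 'code'
`text` takes the values: "" → "C" → "Co" → "CoD" → "CoDe"

Answer: "CoDe"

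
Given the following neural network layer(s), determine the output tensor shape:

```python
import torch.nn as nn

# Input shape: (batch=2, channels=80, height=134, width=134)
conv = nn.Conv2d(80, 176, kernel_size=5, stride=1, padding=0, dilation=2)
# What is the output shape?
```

Input: (2, 80, 134, 134) -> Output: (2, 176, 126, 126)

Answer: (2, 176, 126, 126)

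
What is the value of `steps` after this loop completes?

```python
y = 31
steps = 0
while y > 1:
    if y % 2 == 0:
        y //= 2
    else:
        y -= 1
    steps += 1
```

Steps to reduce 31 to 1
`steps` takes the values: 0 → 1 → 2 → 3 → 4 → 5 → 6 → 7 → 8

Answer: 8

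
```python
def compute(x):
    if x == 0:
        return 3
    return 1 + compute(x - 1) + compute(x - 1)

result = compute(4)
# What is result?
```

compute(x) = 1 + 2·compute(x-1), compute(0)=3. Closed form: (3+1)·2^4 - 1 = 63.

Answer: 63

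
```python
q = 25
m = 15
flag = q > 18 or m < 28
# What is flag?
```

Trace:
`q = 25` → q = 25
`m = 15` → m = 15
`flag = q > 18 or m < 28` → flag = True
So flag = True

Answer: True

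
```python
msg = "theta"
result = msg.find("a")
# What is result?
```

Trace:
`msg = "theta"` → msg = 'theta'
`result = msg.find("a")` → result = 4
So result = 4

Answer: 4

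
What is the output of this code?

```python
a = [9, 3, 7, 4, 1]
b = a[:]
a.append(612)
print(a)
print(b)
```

Key concept: slice [:] creates copy.
Step by step:
`a = [9, 3, 7, 4, 1]` → a = [9, 3, 7, 4, 1]
`b = a[:]` → b = [9, 3, 7, 4, 1]
`a.append(612)` → a = [9, 3, 7, 4, 1, 612]
`print(a)` → prints [9, 3, 7, 4, 1, 612]
`print(b)` → prints [9, 3, 7, 4, 1]

Answer:
[9, 3, 7, 4, 1, 612]
[9, 3, 7, 4, 1]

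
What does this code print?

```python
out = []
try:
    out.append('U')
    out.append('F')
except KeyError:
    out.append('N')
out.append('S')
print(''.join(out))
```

Execution trace: 'U' (try body) → 'F' (try body, no exception) → 'S' (after the try/except). Output: UFS

Answer: UFS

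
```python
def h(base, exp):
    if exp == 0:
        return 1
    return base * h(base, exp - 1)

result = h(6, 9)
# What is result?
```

h(6, 9) = 6 * 6 * 6 * 6 * 6 * 6 * 6 * 6 * 6 = 10077696

Answer: 10077696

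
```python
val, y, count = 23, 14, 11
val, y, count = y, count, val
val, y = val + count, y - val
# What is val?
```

Trace:
`val, y, count = 23, 14, 11` → val = 23; y = 14; count = 11
`val, y, count = y, count, val` → val = 14; y = 11; count = 23
`val, y = val + count, y - val` → val = 37; y = -3
So val = 37

Answer: 37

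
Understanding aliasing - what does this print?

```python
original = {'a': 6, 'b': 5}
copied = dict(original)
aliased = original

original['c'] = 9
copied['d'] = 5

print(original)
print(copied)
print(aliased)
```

Key concept: dict() creates copy, assignment creates alias.
Step by step:
`original = {'a': 6, 'b': 5}` → original = {'a': 6, 'b': 5}
`copied = dict(original)` → copied = {'a': 6, 'b': 5}
`aliased = original` → aliased = {'a': 6, 'b': 5} (same object as original)
`original['c'] = 9` → original = {'a': 6, 'b': 5, 'c': 9} (same object as aliased); aliased = {'a': 6, 'b': 5, 'c': 9} (same object as original)
`copied['d'] = 5` → copied = {'a': 6, 'b': 5, 'd': 5}
`print(original)` → prints {'a': 6, 'b': 5, 'c': 9}
`print(copied)` → prints {'a': 6, 'b': 5, 'd': 5}
`print(aliased)` → prints {'a': 6, 'b': 5, 'c': 9}

Answer:
{'a': 6, 'b': 5, 'c': 9}
{'a': 6, 'b': 5, 'd': 5}
{'a': 6, 'b': 5, 'c': 9}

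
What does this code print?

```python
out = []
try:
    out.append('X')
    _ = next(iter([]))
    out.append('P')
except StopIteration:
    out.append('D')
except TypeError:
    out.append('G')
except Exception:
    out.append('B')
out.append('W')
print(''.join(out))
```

Execution trace: 'X' (try body) → 'D' (except StopIteration) → 'W' (after the try/except). Output: XDW

Answer: XDW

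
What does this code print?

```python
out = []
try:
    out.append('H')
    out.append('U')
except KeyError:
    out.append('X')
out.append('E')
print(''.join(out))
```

Execution trace: 'H' (try body) → 'U' (try body, no exception) → 'E' (after the try/except). Output: HUE

Answer: HUE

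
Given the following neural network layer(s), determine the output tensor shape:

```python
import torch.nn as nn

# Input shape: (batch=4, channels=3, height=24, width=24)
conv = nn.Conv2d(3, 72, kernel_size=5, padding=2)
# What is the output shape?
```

Input: (4, 3, 24, 24) -> Output: (4, 72, 24, 24)

Answer: (4, 72, 24, 24)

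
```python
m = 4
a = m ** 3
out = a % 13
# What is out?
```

Trace:
`m = 4` → m = 4
`a = m ** 3` → a = 64
`out = a % 13` → out = 12
So out = 12

Answer: 12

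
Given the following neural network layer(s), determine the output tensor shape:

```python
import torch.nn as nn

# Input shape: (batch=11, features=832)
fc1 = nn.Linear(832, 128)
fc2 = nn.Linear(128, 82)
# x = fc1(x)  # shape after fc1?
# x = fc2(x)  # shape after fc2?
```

Input: (11, 832) -> after fc1: (11, 128) -> Output: (11, 82)

Answer: (11, 82)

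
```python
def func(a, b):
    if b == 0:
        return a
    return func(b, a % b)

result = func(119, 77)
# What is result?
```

func(119, 77) -> func(77, 42) -> func(42, 35) -> func(35, 7) -> func(7, 0) -> 7

Answer: 7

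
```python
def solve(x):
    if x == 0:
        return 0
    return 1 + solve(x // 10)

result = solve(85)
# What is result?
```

Count of digits of 85: 2

Answer: 2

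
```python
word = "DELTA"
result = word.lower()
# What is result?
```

Trace:
`word = "DELTA"` → word = 'DELTA'
`result = word.lower()` → result = 'delta'
So result = 'delta'

Answer: 'delta'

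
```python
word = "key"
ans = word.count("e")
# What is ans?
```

Trace:
`word = "key"` → word = 'key'
`ans = word.count("e")` → ans = 1
So ans = 1

Answer: 1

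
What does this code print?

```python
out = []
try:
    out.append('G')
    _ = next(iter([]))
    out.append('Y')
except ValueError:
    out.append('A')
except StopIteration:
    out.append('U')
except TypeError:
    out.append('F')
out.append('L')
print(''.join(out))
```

Execution trace: 'G' (try body) → 'U' (except StopIteration) → 'L' (after the try/except). Output: GUL

Answer: GUL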